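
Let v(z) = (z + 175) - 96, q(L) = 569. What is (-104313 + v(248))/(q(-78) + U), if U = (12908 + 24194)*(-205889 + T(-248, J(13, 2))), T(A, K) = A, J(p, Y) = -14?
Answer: 103986/7648094405 ≈ 1.3596e-5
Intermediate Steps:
U = -7648094974 (U = (12908 + 24194)*(-205889 - 248) = 37102*(-206137) = -7648094974)
v(z) = 79 + z (v(z) = (175 + z) - 96 = 79 + z)
(-104313 + v(248))/(q(-78) + U) = (-104313 + (79 + 248))/(569 - 7648094974) = (-104313 + 327)/(-7648094405) = -103986*(-1/7648094405) = 103986/7648094405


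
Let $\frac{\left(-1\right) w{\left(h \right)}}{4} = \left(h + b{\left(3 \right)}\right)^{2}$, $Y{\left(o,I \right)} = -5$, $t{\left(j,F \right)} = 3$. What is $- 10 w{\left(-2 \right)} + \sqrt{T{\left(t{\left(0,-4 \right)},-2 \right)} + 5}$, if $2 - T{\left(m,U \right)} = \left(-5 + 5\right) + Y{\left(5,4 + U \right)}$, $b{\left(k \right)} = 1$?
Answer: $40 + 2 \sqrt{3} \approx 43.464$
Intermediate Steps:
$T{\left(m,U \right)} = 7$ ($T{\left(m,U \right)} = 2 - \left(\left(-5 + 5\right) - 5\right) = 2 - \left(0 - 5\right) = 2 - -5 = 2 + 5 = 7$)
$w{\left(h \right)} = - 4 \left(1 + h\right)^{2}$ ($w{\left(h \right)} = - 4 \left(h + 1\right)^{2} = - 4 \left(1 + h\right)^{2}$)
$- 10 w{\left(-2 \right)} + \sqrt{T{\left(t{\left(0,-4 \right)},-2 \right)} + 5} = - 10 \left(- 4 \left(1 - 2\right)^{2}\right) + \sqrt{7 + 5} = - 10 \left(- 4 \left(-1\right)^{2}\right) + \sqrt{12} = - 10 \left(\left(-4\right) 1\right) + 2 \sqrt{3} = \left(-10\right) \left(-4\right) + 2 \sqrt{3} = 40 + 2 \sqrt{3}$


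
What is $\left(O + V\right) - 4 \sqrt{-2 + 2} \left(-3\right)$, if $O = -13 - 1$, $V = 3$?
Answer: $0$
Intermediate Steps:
$O = -14$
$\left(O + V\right) - 4 \sqrt{-2 + 2} \left(-3\right) = \left(-14 + 3\right) - 4 \sqrt{-2 + 2} \left(-3\right) = - 11 - 4 \sqrt{0} \left(-3\right) = - 11 \left(-4\right) 0 \left(-3\right) = - 11 \cdot 0 \left(-3\right) = \left(-11\right) 0 = 0$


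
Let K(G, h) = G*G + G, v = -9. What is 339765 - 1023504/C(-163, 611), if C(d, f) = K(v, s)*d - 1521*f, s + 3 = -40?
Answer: 106580884253/313689 ≈ 3.3977e+5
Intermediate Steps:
s = -43 (s = -3 - 40 = -43)
K(G, h) = G + G**2 (K(G, h) = G**2 + G = G + G**2)
C(d, f) = -1521*f + 72*d (C(d, f) = (-9*(1 - 9))*d - 1521*f = (-9*(-8))*d - 1521*f = 72*d - 1521*f = -1521*f + 72*d)
339765 - 1023504/C(-163, 611) = 339765 - 1023504/(-1521*611 + 72*(-163)) = 339765 - 1023504/(-929331 - 11736) = 339765 - 1023504/(-941067) = 339765 - 1023504*(-1)/941067 = 339765 - 1*(-341168/313689) = 339765 + 341168/313689 = 106580884253/313689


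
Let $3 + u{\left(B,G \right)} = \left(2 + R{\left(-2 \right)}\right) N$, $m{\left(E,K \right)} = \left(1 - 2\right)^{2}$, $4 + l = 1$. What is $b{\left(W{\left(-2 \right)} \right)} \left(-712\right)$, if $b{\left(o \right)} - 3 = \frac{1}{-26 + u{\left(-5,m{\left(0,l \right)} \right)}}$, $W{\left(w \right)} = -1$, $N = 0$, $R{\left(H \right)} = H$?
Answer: $- \frac{61232}{29} \approx -2111.4$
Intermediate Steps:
$l = -3$ ($l = -4 + 1 = -3$)
$m{\left(E,K \right)} = 1$ ($m{\left(E,K \right)} = \left(-1\right)^{2} = 1$)
$u{\left(B,G \right)} = -3$ ($u{\left(B,G \right)} = -3 + \left(2 - 2\right) 0 = -3 + 0 \cdot 0 = -3 + 0 = -3$)
$b{\left(o \right)} = \frac{86}{29}$ ($b{\left(o \right)} = 3 + \frac{1}{-26 - 3} = 3 + \frac{1}{-29} = 3 - \frac{1}{29} = \frac{86}{29}$)
$b{\left(W{\left(-2 \right)} \right)} \left(-712\right) = \frac{86}{29} \left(-712\right) = - \frac{61232}{29}$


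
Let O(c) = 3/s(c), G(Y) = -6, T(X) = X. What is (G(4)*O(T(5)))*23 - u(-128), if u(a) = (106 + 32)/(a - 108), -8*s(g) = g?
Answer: 391161/590 ≈ 662.98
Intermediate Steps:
s(g) = -g/8
O(c) = -24/c (O(c) = 3/((-c/8)) = 3*(-8/c) = -24/c)
u(a) = 138/(-108 + a)
(G(4)*O(T(5)))*23 - u(-128) = -(-144)/5*23 - 138/(-108 - 128) = -(-144)/5*23 - 138/(-236) = -6*(-24/5)*23 - 138*(-1)/236 = (144/5)*23 - 1*(-69/118) = 3312/5 + 69/118 = 391161/590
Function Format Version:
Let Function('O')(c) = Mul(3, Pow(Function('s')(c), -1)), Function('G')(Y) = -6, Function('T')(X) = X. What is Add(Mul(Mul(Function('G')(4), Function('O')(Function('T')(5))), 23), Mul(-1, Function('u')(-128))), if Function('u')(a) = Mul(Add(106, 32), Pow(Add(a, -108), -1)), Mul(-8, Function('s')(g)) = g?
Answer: Rational(391161, 590) ≈ 662.98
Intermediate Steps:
Function('s')(g) = Mul(Rational(-1, 8), g)
Function('O')(c) = Mul(-24, Pow(c, -1)) (Function('O')(c) = Mul(3, Pow(Mul(Rational(-1, 8), c), -1)) = Mul(3, Mul(-8, Pow(c, -1))) = Mul(-24, Pow(c, -1)))
Function('u')(a) = Mul(138, Pow(Add(-108, a), -1))
Add(Mul(Mul(Function('G')(4), Function('O')(Function('T')(5))), 23), Mul(-1, Function('u')(-128))) = Add(Mul(Mul(-6, Mul(-24, Pow(5, -1))), 23), Mul(-1, Mul(138, Pow(Add(-108, -128), -1)))) = Add(Mul(Mul(-6, Mul(-24, Rational(1, 5))), 23), Mul(-1, Mul(138, Pow(-236, -1)))) = Add(Mul(Mul(-6, Rational(-24, 5)), 23), Mul(-1, Mul(138, Rational(-1, 236)))) = Add(Mul(Rational(144, 5), 23), Mul(-1, Rational(-69, 118))) = Add(Rational(3312, 5), Rational(69, 118)) = Rational(391161, 590)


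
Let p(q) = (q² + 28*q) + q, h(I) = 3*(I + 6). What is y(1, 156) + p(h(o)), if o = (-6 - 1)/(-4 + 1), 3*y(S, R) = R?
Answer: 1402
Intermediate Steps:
y(S, R) = R/3
o = 7/3 (o = -7/(-3) = -7*(-⅓) = 7/3 ≈ 2.3333)
h(I) = 18 + 3*I (h(I) = 3*(6 + I) = 18 + 3*I)
p(q) = q² + 29*q
y(1, 156) + p(h(o)) = (⅓)*156 + (18 + 3*(7/3))*(29 + (18 + 3*(7/3))) = 52 + (18 + 7)*(29 + (18 + 7)) = 52 + 25*(29 + 25) = 52 + 25*54 = 52 + 1350 = 1402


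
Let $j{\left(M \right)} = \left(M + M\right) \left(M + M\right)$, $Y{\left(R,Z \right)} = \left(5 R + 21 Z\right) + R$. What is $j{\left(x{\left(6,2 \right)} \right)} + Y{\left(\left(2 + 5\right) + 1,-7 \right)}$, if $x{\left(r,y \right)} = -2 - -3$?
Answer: $-95$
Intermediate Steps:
$x{\left(r,y \right)} = 1$ ($x{\left(r,y \right)} = -2 + 3 = 1$)
$Y{\left(R,Z \right)} = 6 R + 21 Z$
$j{\left(M \right)} = 4 M^{2}$ ($j{\left(M \right)} = 2 M 2 M = 4 M^{2}$)
$j{\left(x{\left(6,2 \right)} \right)} + Y{\left(\left(2 + 5\right) + 1,-7 \right)} = 4 \cdot 1^{2} + \left(6 \left(\left(2 + 5\right) + 1\right) + 21 \left(-7\right)\right) = 4 \cdot 1 - \left(147 - 6 \left(7 + 1\right)\right) = 4 + \left(6 \cdot 8 - 147\right) = 4 + \left(48 - 147\right) = 4 - 99 = -95$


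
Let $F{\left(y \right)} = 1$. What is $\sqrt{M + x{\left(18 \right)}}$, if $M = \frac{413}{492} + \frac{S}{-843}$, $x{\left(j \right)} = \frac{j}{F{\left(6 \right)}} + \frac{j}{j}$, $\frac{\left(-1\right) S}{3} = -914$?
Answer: $\frac{\sqrt{79258247139}}{69126} \approx 4.0727$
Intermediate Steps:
$S = 2742$ ($S = \left(-3\right) \left(-914\right) = 2742$)
$x{\left(j \right)} = 1 + j$ ($x{\left(j \right)} = \frac{j}{1} + \frac{j}{j} = j 1 + 1 = j + 1 = 1 + j$)
$M = - \frac{333635}{138252}$ ($M = \frac{413}{492} + \frac{2742}{-843} = 413 \cdot \frac{1}{492} + 2742 \left(- \frac{1}{843}\right) = \frac{413}{492} - \frac{914}{281} = - \frac{333635}{138252} \approx -2.4132$)
$\sqrt{M + x{\left(18 \right)}} = \sqrt{- \frac{333635}{138252} + \left(1 + 18\right)} = \sqrt{- \frac{333635}{138252} + 19} = \sqrt{\frac{2293153}{138252}} = \frac{\sqrt{79258247139}}{69126}$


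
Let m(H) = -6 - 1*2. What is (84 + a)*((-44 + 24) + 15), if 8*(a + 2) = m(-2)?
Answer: -405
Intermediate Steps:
m(H) = -8 (m(H) = -6 - 2 = -8)
a = -3 (a = -2 + (1/8)*(-8) = -2 - 1 = -3)
(84 + a)*((-44 + 24) + 15) = (84 - 3)*((-44 + 24) + 15) = 81*(-20 + 15) = 81*(-5) = -405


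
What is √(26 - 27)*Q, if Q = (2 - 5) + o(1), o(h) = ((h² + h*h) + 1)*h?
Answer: 0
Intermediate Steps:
o(h) = h*(1 + 2*h²) (o(h) = ((h² + h²) + 1)*h = (2*h² + 1)*h = (1 + 2*h²)*h = h*(1 + 2*h²))
Q = 0 (Q = (2 - 5) + (1 + 2*1³) = -3 + (1 + 2*1) = -3 + (1 + 2) = -3 + 3 = 0)
√(26 - 27)*Q = √(26 - 27)*0 = √(-1)*0 = I*0 = 0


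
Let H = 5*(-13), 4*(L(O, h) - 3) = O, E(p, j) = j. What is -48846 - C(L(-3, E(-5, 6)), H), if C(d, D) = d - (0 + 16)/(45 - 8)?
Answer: -7229477/148 ≈ -48848.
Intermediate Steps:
L(O, h) = 3 + O/4
H = -65
C(d, D) = -16/37 + d (C(d, D) = d - 16/37 = -16/37 + d)
-48846 - C(L(-3, E(-5, 6)), H) = -48846 - (-16/37 + (3 + (¼)*(-3))) = -48846 - (-16/37 + (3 - ¾)) = -48846 - (-16/37 + 9/4) = -48846 - 1*269/148 = -48846 - 269/148 = -7229477/148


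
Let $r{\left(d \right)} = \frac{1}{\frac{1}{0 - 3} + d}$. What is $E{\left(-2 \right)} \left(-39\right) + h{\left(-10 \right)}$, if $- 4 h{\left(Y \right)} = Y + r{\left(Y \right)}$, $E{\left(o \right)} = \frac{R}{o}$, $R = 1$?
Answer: $\frac{2731}{124} \approx 22.024$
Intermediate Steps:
$r{\left(d \right)} = \frac{1}{- \frac{1}{3} + d}$ ($r{\left(d \right)} = \frac{1}{\frac{1}{0 - 3} + d} = \frac{1}{\frac{1}{-3} + d} = \frac{1}{- \frac{1}{3} + d}$)
$E{\left(o \right)} = \frac{1}{o}$ ($E{\left(o \right)} = 1 \frac{1}{o} = \frac{1}{o}$)
$h{\left(Y \right)} = - \frac{3}{4 \left(-1 + 3 Y\right)} - \frac{Y}{4}$ ($h{\left(Y \right)} = - \frac{Y + \frac{3}{-1 + 3 Y}}{4} = - \frac{3}{4 \left(-1 + 3 Y\right)} - \frac{Y}{4}$)
$E{\left(-2 \right)} \left(-39\right) + h{\left(-10 \right)} = \frac{1}{-2} \left(-39\right) + \frac{-3 - 10 - 3 \left(-10\right)^{2}}{4 \left(-1 + 3 \left(-10\right)\right)} = \left(- \frac{1}{2}\right) \left(-39\right) + \frac{-3 - 10 - 300}{4 \left(-1 - 30\right)} = \frac{39}{2} + \frac{-3 - 10 - 300}{4 \left(-31\right)} = \frac{39}{2} + \frac{1}{4} \left(- \frac{1}{31}\right) \left(-313\right) = \frac{39}{2} + \frac{313}{124} = \frac{2731}{124}$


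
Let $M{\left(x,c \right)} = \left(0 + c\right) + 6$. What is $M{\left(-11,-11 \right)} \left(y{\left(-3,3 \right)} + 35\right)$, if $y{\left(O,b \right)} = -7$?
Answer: $-140$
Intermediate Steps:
$M{\left(x,c \right)} = 6 + c$ ($M{\left(x,c \right)} = c + 6 = 6 + c$)
$M{\left(-11,-11 \right)} \left(y{\left(-3,3 \right)} + 35\right) = \left(6 - 11\right) \left(-7 + 35\right) = \left(-5\right) 28 = -140$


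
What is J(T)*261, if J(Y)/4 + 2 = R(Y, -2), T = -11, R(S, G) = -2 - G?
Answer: -2088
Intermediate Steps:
J(Y) = -8 (J(Y) = -8 + 4*(-2 - 1*(-2)) = -8 + 4*(-2 + 2) = -8 + 4*0 = -8 + 0 = -8)
J(T)*261 = -8*261 = -2088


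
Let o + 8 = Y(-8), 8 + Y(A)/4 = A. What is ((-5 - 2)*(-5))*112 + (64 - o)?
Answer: 4056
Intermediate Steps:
Y(A) = -32 + 4*A
o = -72 (o = -8 + (-32 + 4*(-8)) = -8 + (-32 - 32) = -8 - 64 = -72)
((-5 - 2)*(-5))*112 + (64 - o) = ((-5 - 2)*(-5))*112 + (64 - 1*(-72)) = -7*(-5)*112 + (64 + 72) = 35*112 + 136 = 3920 + 136 = 4056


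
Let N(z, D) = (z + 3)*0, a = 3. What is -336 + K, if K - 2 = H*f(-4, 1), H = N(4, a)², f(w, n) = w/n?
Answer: -334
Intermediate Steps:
N(z, D) = 0 (N(z, D) = (3 + z)*0 = 0)
H = 0 (H = 0² = 0)
K = 2 (K = 2 + 0*(-4/1) = 2 + 0*(-4*1) = 2 + 0*(-4) = 2 + 0 = 2)
-336 + K = -336 + 2 = -334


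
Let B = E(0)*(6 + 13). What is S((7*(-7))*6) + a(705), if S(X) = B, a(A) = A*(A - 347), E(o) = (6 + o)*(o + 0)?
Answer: 252390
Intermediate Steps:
E(o) = o*(6 + o) (E(o) = (6 + o)*o = o*(6 + o))
B = 0 (B = (0*(6 + 0))*(6 + 13) = (0*6)*19 = 0*19 = 0)
a(A) = A*(-347 + A)
S(X) = 0
S((7*(-7))*6) + a(705) = 0 + 705*(-347 + 705) = 0 + 705*358 = 0 + 252390 = 252390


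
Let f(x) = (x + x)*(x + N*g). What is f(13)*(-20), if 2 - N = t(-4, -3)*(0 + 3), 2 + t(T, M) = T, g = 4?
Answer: -48360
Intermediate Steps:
t(T, M) = -2 + T
N = 20 (N = 2 - (-2 - 4)*(0 + 3) = 2 - (-6)*3 = 2 - 1*(-18) = 2 + 18 = 20)
f(x) = 2*x*(80 + x) (f(x) = (x + x)*(x + 20*4) = (2*x)*(x + 80) = (2*x)*(80 + x) = 2*x*(80 + x))
f(13)*(-20) = (2*13*(80 + 13))*(-20) = (2*13*93)*(-20) = 2418*(-20) = -48360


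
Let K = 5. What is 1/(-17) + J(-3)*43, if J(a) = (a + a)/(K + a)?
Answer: -2194/17 ≈ -129.06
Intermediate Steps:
J(a) = 2*a/(5 + a) (J(a) = (a + a)/(5 + a) = (2*a)/(5 + a) = 2*a/(5 + a))
1/(-17) + J(-3)*43 = 1/(-17) + (2*(-3)/(5 - 3))*43 = -1/17 + (2*(-3)/2)*43 = -1/17 + (2*(-3)*(½))*43 = -1/17 - 3*43 = -1/17 - 129 = -2194/17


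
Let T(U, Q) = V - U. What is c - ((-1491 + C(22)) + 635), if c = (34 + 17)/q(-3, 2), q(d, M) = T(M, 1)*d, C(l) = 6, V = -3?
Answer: 4267/5 ≈ 853.40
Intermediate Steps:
T(U, Q) = -3 - U
q(d, M) = d*(-3 - M) (q(d, M) = (-3 - M)*d = d*(-3 - M))
c = 17/5 (c = (34 + 17)/((-1*(-3)*(3 + 2))) = 51/((-1*(-3)*5)) = 51/15 = 51*(1/15) = 17/5 ≈ 3.4000)
c - ((-1491 + C(22)) + 635) = 17/5 - ((-1491 + 6) + 635) = 17/5 - (-1485 + 635) = 17/5 - 1*(-850) = 17/5 + 850 = 4267/5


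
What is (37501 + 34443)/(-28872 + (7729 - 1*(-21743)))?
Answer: 8993/75 ≈ 119.91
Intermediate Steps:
(37501 + 34443)/(-28872 + (7729 - 1*(-21743))) = 71944/(-28872 + (7729 + 21743)) = 71944/(-28872 + 29472) = 71944/600 = 71944*(1/600) = 8993/75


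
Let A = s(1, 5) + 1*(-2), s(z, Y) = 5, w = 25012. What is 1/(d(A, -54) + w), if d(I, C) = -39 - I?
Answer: 1/24970 ≈ 4.0048e-5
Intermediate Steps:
A = 3 (A = 5 + 1*(-2) = 5 - 2 = 3)
1/(d(A, -54) + w) = 1/((-39 - 1*3) + 25012) = 1/((-39 - 3) + 25012) = 1/(-42 + 25012) = 1/24970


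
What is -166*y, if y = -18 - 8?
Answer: 4316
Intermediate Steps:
y = -26
-166*y = -166*(-26) = 4316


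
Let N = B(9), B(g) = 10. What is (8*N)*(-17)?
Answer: -1360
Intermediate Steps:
N = 10
(8*N)*(-17) = (8*10)*(-17) = 80*(-17) = -1360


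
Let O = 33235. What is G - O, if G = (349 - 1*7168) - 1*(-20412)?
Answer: -19642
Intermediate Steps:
G = 13593 (G = (349 - 7168) + 20412 = -6819 + 20412 = 13593)
G - O = 13593 - 1*33235 = 13593 - 33235 = -19642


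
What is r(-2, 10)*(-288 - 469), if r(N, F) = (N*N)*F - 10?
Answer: -22710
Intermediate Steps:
r(N, F) = -10 + F*N² (r(N, F) = N²*F - 10 = F*N² - 10 = -10 + F*N²)
r(-2, 10)*(-288 - 469) = (-10 + 10*(-2)²)*(-288 - 469) = (-10 + 10*4)*(-757) = (-10 + 40)*(-757) = 30*(-757) = -22710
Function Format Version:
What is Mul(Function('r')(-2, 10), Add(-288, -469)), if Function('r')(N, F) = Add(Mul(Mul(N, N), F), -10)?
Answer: -22710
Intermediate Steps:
Function('r')(N, F) = Add(-10, Mul(F, Pow(N, 2))) (Function('r')(N, F) = Add(Mul(Pow(N, 2), F), -10) = Add(Mul(F, Pow(N, 2)), -10) = Add(-10, Mul(F, Pow(N, 2))))
Mul(Function('r')(-2, 10), Add(-288, -469)) = Mul(Add(-10, Mul(10, Pow(-2, 2))), Add(-288, -469)) = Mul(Add(-10, Mul(10, 4)), -757) = Mul(Add(-10, 40), -757) = Mul(30, -757) = -22710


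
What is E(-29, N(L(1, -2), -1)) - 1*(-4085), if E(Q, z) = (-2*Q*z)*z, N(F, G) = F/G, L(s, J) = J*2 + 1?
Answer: 4607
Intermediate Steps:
L(s, J) = 1 + 2*J (L(s, J) = 2*J + 1 = 1 + 2*J)
E(Q, z) = -2*Q*z² (E(Q, z) = (-2*Q*z)*z = -2*Q*z²)
E(-29, N(L(1, -2), -1)) - 1*(-4085) = -2*(-29)*((1 + 2*(-2))/(-1))² - 1*(-4085) = -2*(-29)*((1 - 4)*(-1))² + 4085 = -2*(-29)*(-3*(-1))² + 4085 = -2*(-29)*3² + 4085 = -2*(-29)*9 + 4085 = 522 + 4085 = 4607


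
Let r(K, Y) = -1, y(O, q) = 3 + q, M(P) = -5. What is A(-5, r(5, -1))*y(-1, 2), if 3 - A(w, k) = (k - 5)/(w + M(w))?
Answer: 12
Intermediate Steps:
A(w, k) = 3 - (-5 + k)/(-5 + w) (A(w, k) = 3 - (k - 5)/(w - 5) = 3 - (-5 + k)/(-5 + w))
A(-5, r(5, -1))*y(-1, 2) = ((-10 - 1*(-1) + 3*(-5))/(-5 - 5))*(3 + 2) = ((-10 + 1 - 15)/(-10))*5 = -⅒*(-24)*5 = (12/5)*5 = 12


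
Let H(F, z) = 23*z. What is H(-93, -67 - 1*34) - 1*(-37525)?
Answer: 35202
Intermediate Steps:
H(-93, -67 - 1*34) - 1*(-37525) = 23*(-67 - 1*34) - 1*(-37525) = 23*(-67 - 34) + 37525 = 23*(-101) + 37525 = -2323 + 37525 = 35202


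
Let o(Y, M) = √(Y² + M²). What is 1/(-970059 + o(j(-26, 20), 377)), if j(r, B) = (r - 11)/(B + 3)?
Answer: -513161211/497796575993839 - 23*√75187610/497796575993839 ≈ -1.0313e-6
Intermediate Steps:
j(r, B) = (-11 + r)/(3 + B)
o(Y, M) = √(M² + Y²)
1/(-970059 + o(j(-26, 20), 377)) = 1/(-970059 + √(377² + ((-11 - 26)/(3 + 20))²)) = 1/(-970059 + √(142129 + (-37/23)²)) = 1/(-970059 + √(142129 + 1369/529)) = 1/(-970059 + √(75187610/529)) = 1/(-970059 + √75187610/23)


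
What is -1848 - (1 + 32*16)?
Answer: -2361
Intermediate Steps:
-1848 - (1 + 32*16) = -1848 - (1 + 512) = -1848 - 1*513 = -1848 - 513 = -2361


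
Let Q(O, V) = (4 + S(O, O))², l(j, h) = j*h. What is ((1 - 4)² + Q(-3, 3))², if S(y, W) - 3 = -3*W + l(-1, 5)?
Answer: 16900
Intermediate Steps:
l(j, h) = h*j
S(y, W) = -2 - 3*W (S(y, W) = 3 + (-3*W + 5*(-1)) = 3 + (-3*W - 5) = 3 + (-5 - 3*W) = -2 - 3*W)
Q(O, V) = (2 - 3*O)² (Q(O, V) = (4 + (-2 - 3*O))² = (2 - 3*O)²)
((1 - 4)² + Q(-3, 3))² = ((1 - 4)² + (-2 + 3*(-3))²)² = ((-3)² + (-2 - 9)²)² = (9 + (-11)²)² = (9 + 121)² = 130² = 16900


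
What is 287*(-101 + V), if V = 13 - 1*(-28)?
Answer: -17220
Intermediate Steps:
V = 41 (V = 13 + 28 = 41)
287*(-101 + V) = 287*(-101 + 41) = 287*(-60) = -17220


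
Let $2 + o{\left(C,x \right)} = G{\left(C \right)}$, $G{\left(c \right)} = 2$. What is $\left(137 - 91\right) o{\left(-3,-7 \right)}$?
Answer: $0$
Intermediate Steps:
$o{\left(C,x \right)} = 0$ ($o{\left(C,x \right)} = -2 + 2 = 0$)
$\left(137 - 91\right) o{\left(-3,-7 \right)} = \left(137 - 91\right) 0 = 46 \cdot 0 = 0$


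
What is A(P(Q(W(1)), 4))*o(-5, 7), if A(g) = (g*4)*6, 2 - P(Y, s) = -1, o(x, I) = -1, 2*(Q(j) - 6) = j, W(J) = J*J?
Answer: -72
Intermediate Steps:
W(J) = J²
Q(j) = 6 + j/2
P(Y, s) = 3 (P(Y, s) = 2 - 1*(-1) = 2 + 1 = 3)
A(g) = 24*g (A(g) = (4*g)*6 = 24*g)
A(P(Q(W(1)), 4))*o(-5, 7) = (24*3)*(-1) = 72*(-1) = -72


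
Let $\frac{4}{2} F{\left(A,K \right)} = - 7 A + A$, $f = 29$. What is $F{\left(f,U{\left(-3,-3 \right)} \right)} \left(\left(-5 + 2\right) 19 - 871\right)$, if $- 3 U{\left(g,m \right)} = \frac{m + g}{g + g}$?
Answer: $80736$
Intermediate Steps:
$U{\left(g,m \right)} = - \frac{g + m}{6 g}$ ($U{\left(g,m \right)} = - \frac{\left(m + g\right) \frac{1}{g + g}}{3} = - \frac{\left(g + m\right) \frac{1}{2 g}}{3} = - \frac{\frac{1}{2} \frac{1}{g} \left(g + m\right)}{3} = - \frac{g + m}{6 g}$)
$F{\left(A,K \right)} = - 3 A$ ($F{\left(A,K \right)} = \frac{- 7 A + A}{2} = \frac{\left(-6\right) A}{2} = - 3 A$)
$F{\left(f,U{\left(-3,-3 \right)} \right)} \left(\left(-5 + 2\right) 19 - 871\right) = \left(-3\right) 29 \left(\left(-5 + 2\right) 19 - 871\right) = - 87 \left(\left(-3\right) 19 - 871\right) = - 87 \left(-57 - 871\right) = \left(-87\right) \left(-928\right) = 80736$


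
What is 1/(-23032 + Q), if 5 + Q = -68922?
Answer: -1/91959 ≈ -1.0874e-5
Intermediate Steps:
Q = -68927 (Q = -5 - 68922 = -68927)
1/(-23032 + Q) = 1/(-23032 - 68927) = 1/(-91959) = -1/91959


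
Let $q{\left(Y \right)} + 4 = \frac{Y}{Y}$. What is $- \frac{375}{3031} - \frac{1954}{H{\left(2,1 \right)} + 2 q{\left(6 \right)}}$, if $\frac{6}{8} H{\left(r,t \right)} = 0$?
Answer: $\frac{2960162}{9093} \approx 325.54$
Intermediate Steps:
$H{\left(r,t \right)} = 0$ ($H{\left(r,t \right)} = \frac{4}{3} \cdot 0 = 0$)
$q{\left(Y \right)} = -3$ ($q{\left(Y \right)} = -4 + \frac{Y}{Y} = -4 + 1 = -3$)
$- \frac{375}{3031} - \frac{1954}{H{\left(2,1 \right)} + 2 q{\left(6 \right)}} = - \frac{375}{3031} - \frac{1954}{0 + 2 \left(-3\right)} = \left(-375\right) \frac{1}{3031} - \frac{1954}{0 - 6} = - \frac{375}{3031} - \frac{1954}{-6} = - \frac{375}{3031} - - \frac{977}{3} = - \frac{375}{3031} + \frac{977}{3} = \frac{2960162}{9093}$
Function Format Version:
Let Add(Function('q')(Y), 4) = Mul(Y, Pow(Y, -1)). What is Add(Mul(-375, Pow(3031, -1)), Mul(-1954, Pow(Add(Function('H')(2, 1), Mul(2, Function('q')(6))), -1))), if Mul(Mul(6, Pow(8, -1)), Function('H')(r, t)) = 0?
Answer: Rational(2960162, 9093) ≈ 325.54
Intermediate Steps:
Function('H')(r, t) = 0 (Function('H')(r, t) = Mul(Rational(4, 3), 0) = 0)
Function('q')(Y) = -3 (Function('q')(Y) = Add(-4, Mul(Y, Pow(Y, -1))) = Add(-4, 1) = -3)
Add(Mul(-375, Pow(3031, -1)), Mul(-1954, Pow(Add(Function('H')(2, 1), Mul(2, Function('q')(6))), -1))) = Add(Mul(-375, Pow(3031, -1)), Mul(-1954, Pow(Add(0, Mul(2, -3)), -1))) = Add(Mul(-375, Rational(1, 3031)), Mul(-1954, Pow(Add(0, -6), -1))) = Add(Rational(-375, 3031), Mul(-1954, Pow(-6, -1))) = Add(Rational(-375, 3031), Mul(-1954, Rational(-1, 6))) = Add(Rational(-375, 3031), Rational(977, 3)) = Rational(2960162, 9093)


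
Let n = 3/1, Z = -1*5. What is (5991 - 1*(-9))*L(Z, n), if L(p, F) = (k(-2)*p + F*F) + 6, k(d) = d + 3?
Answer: 60000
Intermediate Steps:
Z = -5
k(d) = 3 + d
n = 3 (n = 3*1 = 3)
L(p, F) = 6 + p + F**2 (L(p, F) = ((3 - 2)*p + F*F) + 6 = (1*p + F**2) + 6 = (p + F**2) + 6 = 6 + p + F**2)
(5991 - 1*(-9))*L(Z, n) = (5991 - 1*(-9))*(6 - 5 + 3**2) = (5991 + 9)*(6 - 5 + 9) = 6000*10 = 60000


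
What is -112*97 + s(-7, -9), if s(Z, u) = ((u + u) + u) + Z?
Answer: -10898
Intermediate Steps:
s(Z, u) = Z + 3*u (s(Z, u) = (2*u + u) + Z = 3*u + Z = Z + 3*u)
-112*97 + s(-7, -9) = -112*97 + (-7 + 3*(-9)) = -10864 + (-7 - 27) = -10864 - 34 = -10898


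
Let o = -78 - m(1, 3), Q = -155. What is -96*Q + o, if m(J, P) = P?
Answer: 14799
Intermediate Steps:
o = -81 (o = -78 - 1*3 = -78 - 3 = -81)
-96*Q + o = -96*(-155) - 81 = 14880 - 81 = 14799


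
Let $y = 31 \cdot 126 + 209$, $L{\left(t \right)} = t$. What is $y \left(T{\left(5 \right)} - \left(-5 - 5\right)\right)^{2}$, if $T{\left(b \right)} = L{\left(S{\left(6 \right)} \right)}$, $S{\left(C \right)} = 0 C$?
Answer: $411500$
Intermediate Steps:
$S{\left(C \right)} = 0$
$T{\left(b \right)} = 0$
$y = 4115$ ($y = 3906 + 209 = 4115$)
$y \left(T{\left(5 \right)} - \left(-5 - 5\right)\right)^{2} = 4115 \left(0 - \left(-5 - 5\right)\right)^{2} = 4115 \left(0 - -10\right)^{2} = 4115 \left(0 + 10\right)^{2} = 4115 \cdot 10^{2} = 4115 \cdot 100 = 411500$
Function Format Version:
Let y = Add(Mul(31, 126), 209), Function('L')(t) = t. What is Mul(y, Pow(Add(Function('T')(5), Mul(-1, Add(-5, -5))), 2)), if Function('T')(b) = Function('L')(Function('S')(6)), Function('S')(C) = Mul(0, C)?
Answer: 411500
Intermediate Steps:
Function('S')(C) = 0
Function('T')(b) = 0
y = 4115 (y = Add(3906, 209) = 4115)
Mul(y, Pow(Add(Function('T')(5), Mul(-1, Add(-5, -5))), 2)) = Mul(4115, Pow(Add(0, Mul(-1, Add(-5, -5))), 2)) = Mul(4115, Pow(Add(0, Mul(-1, -10)), 2)) = Mul(4115, Pow(Add(0, 10), 2)) = Mul(4115, Pow(10, 2)) = Mul(4115, 100) = 411500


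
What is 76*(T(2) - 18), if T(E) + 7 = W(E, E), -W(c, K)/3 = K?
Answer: -2356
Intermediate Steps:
W(c, K) = -3*K
T(E) = -7 - 3*E
76*(T(2) - 18) = 76*((-7 - 3*2) - 18) = 76*((-7 - 6) - 18) = 76*(-13 - 18) = 76*(-31) = -2356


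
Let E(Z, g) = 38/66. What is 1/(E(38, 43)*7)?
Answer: 33/133 ≈ 0.24812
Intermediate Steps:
E(Z, g) = 19/33 (E(Z, g) = 38*(1/66) = 19/33)
1/(E(38, 43)*7) = 1/((19/33)*7) = 1/(133/33) = 33/133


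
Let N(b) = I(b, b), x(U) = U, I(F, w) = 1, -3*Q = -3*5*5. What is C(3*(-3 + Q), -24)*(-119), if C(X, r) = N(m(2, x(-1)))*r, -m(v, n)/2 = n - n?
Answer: 2856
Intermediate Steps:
Q = 25 (Q = -(-3*5)*5/3 = -(-5)*5 = -⅓*(-75) = 25)
m(v, n) = 0 (m(v, n) = -2*(n - n) = -2*0 = 0)
N(b) = 1
C(X, r) = r (C(X, r) = 1*r = r)
C(3*(-3 + Q), -24)*(-119) = -24*(-119) = 2856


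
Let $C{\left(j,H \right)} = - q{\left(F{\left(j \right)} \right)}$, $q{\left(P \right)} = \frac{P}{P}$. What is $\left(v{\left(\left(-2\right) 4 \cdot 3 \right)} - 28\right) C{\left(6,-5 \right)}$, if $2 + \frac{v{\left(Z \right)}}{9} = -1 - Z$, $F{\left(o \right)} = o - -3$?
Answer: $-161$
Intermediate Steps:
$F{\left(o \right)} = 3 + o$ ($F{\left(o \right)} = o + 3 = 3 + o$)
$v{\left(Z \right)} = -27 - 9 Z$ ($v{\left(Z \right)} = -18 + 9 \left(-1 - Z\right) = -18 - \left(9 + 9 Z\right) = -27 - 9 Z$)
$q{\left(P \right)} = 1$
$C{\left(j,H \right)} = -1$ ($C{\left(j,H \right)} = \left(-1\right) 1 = -1$)
$\left(v{\left(\left(-2\right) 4 \cdot 3 \right)} - 28\right) C{\left(6,-5 \right)} = \left(\left(-27 - 9 \left(-2\right) 4 \cdot 3\right) - 28\right) \left(-1\right) = \left(\left(-27 - 9 \left(\left(-8\right) 3\right)\right) - 28\right) \left(-1\right) = \left(\left(-27 - -216\right) - 28\right) \left(-1\right) = \left(\left(-27 + 216\right) - 28\right) \left(-1\right) = \left(189 - 28\right) \left(-1\right) = 161 \left(-1\right) = -161$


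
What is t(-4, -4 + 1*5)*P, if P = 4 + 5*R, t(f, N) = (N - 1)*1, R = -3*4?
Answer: 0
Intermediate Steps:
R = -12
t(f, N) = -1 + N (t(f, N) = (-1 + N)*1 = -1 + N)
P = -56 (P = 4 + 5*(-12) = 4 - 60 = -56)
t(-4, -4 + 1*5)*P = (-1 + (-4 + 1*5))*(-56) = (-1 + (-4 + 5))*(-56) = (-1 + 1)*(-56) = 0*(-56) = 0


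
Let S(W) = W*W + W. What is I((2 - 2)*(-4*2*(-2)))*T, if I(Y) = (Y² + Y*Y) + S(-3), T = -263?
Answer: -1578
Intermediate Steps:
S(W) = W + W² (S(W) = W² + W = W + W²)
I(Y) = 6 + 2*Y² (I(Y) = (Y² + Y*Y) - 3*(1 - 3) = (Y² + Y²) - 3*(-2) = 2*Y² + 6 = 6 + 2*Y²)
I((2 - 2)*(-4*2*(-2)))*T = (6 + 2*((2 - 2)*(-4*2*(-2)))²)*(-263) = (6 + 2*(0*(-8*(-2)))²)*(-263) = (6 + 2*(0*16)²)*(-263) = (6 + 2*0²)*(-263) = (6 + 2*0)*(-263) = (6 + 0)*(-263) = 6*(-263) = -1578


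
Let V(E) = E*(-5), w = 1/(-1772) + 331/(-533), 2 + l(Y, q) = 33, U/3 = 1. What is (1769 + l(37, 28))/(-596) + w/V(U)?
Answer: -1257548063/422180772 ≈ -2.9787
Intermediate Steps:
U = 3 (U = 3*1 = 3)
l(Y, q) = 31 (l(Y, q) = -2 + 33 = 31)
w = -587065/944476 (w = 1*(-1/1772) + 331*(-1/533) = -1/1772 - 331/533 = -587065/944476 ≈ -0.62158)
V(E) = -5*E
(1769 + l(37, 28))/(-596) + w/V(U) = (1769 + 31)/(-596) - 587065/(944476*((-5*3))) = 1800*(-1/596) - 587065/944476/(-15) = -450/149 - 587065/944476*(-1/15) = -450/149 + 117413/2833428 = -1257548063/422180772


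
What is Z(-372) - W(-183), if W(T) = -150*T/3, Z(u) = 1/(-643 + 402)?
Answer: -2205151/241 ≈ -9150.0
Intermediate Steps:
Z(u) = -1/241 (Z(u) = 1/(-241) = -1/241)
W(T) = -50*T
Z(-372) - W(-183) = -1/241 - (-50)*(-183) = -1/241 - 1*9150 = -1/241 - 9150 = -2205151/241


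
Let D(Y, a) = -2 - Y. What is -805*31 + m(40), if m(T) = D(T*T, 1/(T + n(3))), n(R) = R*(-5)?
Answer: -26557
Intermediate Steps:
n(R) = -5*R
m(T) = -2 - T² (m(T) = -2 - T*T = -2 - T²)
-805*31 + m(40) = -805*31 + (-2 - 1*40²) = -24955 + (-2 - 1*1600) = -24955 + (-2 - 1600) = -24955 - 1602 = -26557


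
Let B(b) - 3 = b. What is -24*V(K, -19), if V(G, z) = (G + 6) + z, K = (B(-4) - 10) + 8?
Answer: 384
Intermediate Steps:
B(b) = 3 + b
K = -3 (K = ((3 - 4) - 10) + 8 = (-1 - 10) + 8 = -11 + 8 = -3)
V(G, z) = 6 + G + z (V(G, z) = (6 + G) + z = 6 + G + z)
-24*V(K, -19) = -24*(6 - 3 - 19) = -24*(-16) = 384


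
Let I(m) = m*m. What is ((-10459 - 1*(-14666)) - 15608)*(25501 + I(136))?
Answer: -501609797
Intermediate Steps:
I(m) = m**2
((-10459 - 1*(-14666)) - 15608)*(25501 + I(136)) = ((-10459 - 1*(-14666)) - 15608)*(25501 + 136**2) = ((-10459 + 14666) - 15608)*(25501 + 18496) = (4207 - 15608)*43997 = -11401*43997 = -501609797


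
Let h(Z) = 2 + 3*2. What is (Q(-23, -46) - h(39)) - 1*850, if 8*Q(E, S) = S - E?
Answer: -6887/8 ≈ -860.88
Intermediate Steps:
Q(E, S) = -E/8 + S/8 (Q(E, S) = (S - E)/8 = -E/8 + S/8)
h(Z) = 8 (h(Z) = 2 + 6 = 8)
(Q(-23, -46) - h(39)) - 1*850 = ((-1/8*(-23) + (1/8)*(-46)) - 1*8) - 1*850 = ((23/8 - 23/4) - 8) - 850 = (-23/8 - 8) - 850 = -87/8 - 850 = -6887/8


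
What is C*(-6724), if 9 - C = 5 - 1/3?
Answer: -87412/3 ≈ -29137.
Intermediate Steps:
C = 13/3 (C = 9 - (5 - 1/3) = 9 - 1*14/3 = 9 - 14/3 = 13/3 ≈ 4.3333)
C*(-6724) = (13/3)*(-6724) = -87412/3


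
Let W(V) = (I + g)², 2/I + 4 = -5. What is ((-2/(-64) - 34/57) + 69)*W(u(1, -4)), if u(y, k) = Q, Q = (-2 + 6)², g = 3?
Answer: 78015625/147744 ≈ 528.05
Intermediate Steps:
I = -2/9 (I = 2/(-4 - 5) = 2/(-9) = 2*(-⅑) = -2/9 ≈ -0.22222)
Q = 16 (Q = 4² = 16)
u(y, k) = 16
W(V) = 625/81 (W(V) = (-2/9 + 3)² = (25/9)² = 625/81)
((-2/(-64) - 34/57) + 69)*W(u(1, -4)) = ((-2/(-64) - 34/57) + 69)*(625/81) = ((-2*(-1/64) - 34*1/57) + 69)*(625/81) = ((1/32 - 34/57) + 69)*(625/81) = (-1031/1824 + 69)*(625/81) = (124825/1824)*(625/81) = 78015625/147744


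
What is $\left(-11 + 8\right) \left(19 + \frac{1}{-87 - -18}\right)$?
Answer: $- \frac{1310}{23} \approx -56.957$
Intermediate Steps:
$\left(-11 + 8\right) \left(19 + \frac{1}{-87 - -18}\right) = - 3 \left(19 + \frac{1}{-87 + \left(-56 + 74\right)}\right) = - 3 \left(19 + \frac{1}{-87 + 18}\right) = - 3 \left(19 + \frac{1}{-69}\right) = - 3 \left(19 - \frac{1}{69}\right) = \left(-3\right) \frac{1310}{69} = - \frac{1310}{23}$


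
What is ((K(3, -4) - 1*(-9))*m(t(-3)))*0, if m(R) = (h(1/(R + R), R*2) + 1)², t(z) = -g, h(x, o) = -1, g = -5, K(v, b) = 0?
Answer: 0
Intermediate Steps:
t(z) = 5 (t(z) = -1*(-5) = 5)
m(R) = 0 (m(R) = (-1 + 1)² = 0² = 0)
((K(3, -4) - 1*(-9))*m(t(-3)))*0 = ((0 - 1*(-9))*0)*0 = ((0 + 9)*0)*0 = (9*0)*0 = 0*0 = 0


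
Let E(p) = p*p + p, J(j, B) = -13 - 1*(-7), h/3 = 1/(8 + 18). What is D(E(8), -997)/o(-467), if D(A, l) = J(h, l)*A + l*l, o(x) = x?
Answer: -993577/467 ≈ -2127.6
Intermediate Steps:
h = 3/26 (h = 3/(8 + 18) = 3/26 ≈ 0.11538)
J(j, B) = -6 (J(j, B) = -13 + 7 = -6)
E(p) = p + p² (E(p) = p² + p = p + p²)
D(A, l) = l² - 6*A (D(A, l) = -6*A + l*l = -6*A + l² = l² - 6*A)
D(E(8), -997)/o(-467) = ((-997)² - 48*(1 + 8))/(-467) = (994009 - 48*9)*(-1/467) = (994009 - 6*72)*(-1/467) = (994009 - 432)*(-1/467) = 993577*(-1/467) = -993577/467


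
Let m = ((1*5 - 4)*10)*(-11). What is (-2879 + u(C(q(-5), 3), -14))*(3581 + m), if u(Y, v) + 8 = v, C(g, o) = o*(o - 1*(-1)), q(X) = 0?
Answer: -10069371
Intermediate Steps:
C(g, o) = o*(1 + o) (C(g, o) = o*(o + 1) = o*(1 + o))
u(Y, v) = -8 + v
m = -110 (m = ((5 - 4)*10)*(-11) = (1*10)*(-11) = 10*(-11) = -110)
(-2879 + u(C(q(-5), 3), -14))*(3581 + m) = (-2879 + (-8 - 14))*(3581 - 110) = (-2879 - 22)*3471 = -2901*3471 = -10069371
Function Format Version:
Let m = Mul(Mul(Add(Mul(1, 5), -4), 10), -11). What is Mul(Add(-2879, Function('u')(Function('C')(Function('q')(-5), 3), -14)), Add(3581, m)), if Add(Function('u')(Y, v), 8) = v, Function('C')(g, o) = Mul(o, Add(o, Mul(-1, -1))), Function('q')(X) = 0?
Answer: -10069371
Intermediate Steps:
Function('C')(g, o) = Mul(o, Add(1, o)) (Function('C')(g, o) = Mul(o, Add(o, 1)) = Mul(o, Add(1, o)))
Function('u')(Y, v) = Add(-8, v)
m = -110 (m = Mul(Mul(Add(5, -4), 10), -11) = Mul(Mul(1, 10), -11) = Mul(10, -11) = -110)
Mul(Add(-2879, Function('u')(Function('C')(Function('q')(-5), 3), -14)), Add(3581, m)) = Mul(Add(-2879, Add(-8, -14)), Add(3581, -110)) = Mul(Add(-2879, -22), 3471) = Mul(-2901, 3471) = -10069371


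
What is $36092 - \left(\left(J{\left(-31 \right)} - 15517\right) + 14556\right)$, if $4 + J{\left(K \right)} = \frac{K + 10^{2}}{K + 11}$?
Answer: $\frac{741209}{20} \approx 37060.0$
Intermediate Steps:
$J{\left(K \right)} = -4 + \frac{100 + K}{11 + K}$ ($J{\left(K \right)} = -4 + \frac{K + 10^{2}}{K + 11} = -4 + \frac{K + 100}{11 + K} = -4 + \frac{100 + K}{11 + K}$)
$36092 - \left(\left(J{\left(-31 \right)} - 15517\right) + 14556\right) = 36092 - \left(\left(\frac{56 - -93}{11 - 31} - 15517\right) + 14556\right) = 36092 - \left(\left(\frac{56 + 93}{-20} - 15517\right) + 14556\right) = 36092 - \left(\left(\left(- \frac{1}{20}\right) 149 - 15517\right) + 14556\right) = 36092 - \left(\left(- \frac{149}{20} - 15517\right) + 14556\right) = 36092 - \left(- \frac{310489}{20} + 14556\right) = 36092 - - \frac{19369}{20} = 36092 + \frac{19369}{20} = \frac{741209}{20}$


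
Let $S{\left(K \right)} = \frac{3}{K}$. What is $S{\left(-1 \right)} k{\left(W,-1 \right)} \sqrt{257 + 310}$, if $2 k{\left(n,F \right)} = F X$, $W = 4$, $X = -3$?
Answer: $- \frac{81 \sqrt{7}}{2} \approx -107.15$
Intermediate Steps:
$k{\left(n,F \right)} = - \frac{3 F}{2}$ ($k{\left(n,F \right)} = \frac{F \left(-3\right)}{2} = \frac{\left(-3\right) F}{2} = - \frac{3 F}{2}$)
$S{\left(-1 \right)} k{\left(W,-1 \right)} \sqrt{257 + 310} = \frac{3}{-1} \left(\left(- \frac{3}{2}\right) \left(-1\right)\right) \sqrt{257 + 310} = 3 \left(-1\right) \frac{3}{2} \sqrt{567} = \left(-3\right) \frac{3}{2} \cdot 9 \sqrt{7} = - \frac{9 \cdot 9 \sqrt{7}}{2} = - \frac{81 \sqrt{7}}{2}$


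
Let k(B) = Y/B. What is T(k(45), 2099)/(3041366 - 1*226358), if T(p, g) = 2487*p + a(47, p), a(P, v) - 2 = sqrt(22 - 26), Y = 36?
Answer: 4979/7037520 + I/1407504 ≈ 0.00070749 + 7.1048e-7*I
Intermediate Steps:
a(P, v) = 2 + 2*I (a(P, v) = 2 + sqrt(22 - 26) = 2 + sqrt(-4) = 2 + 2*I)
k(B) = 36/B
T(p, g) = 2 + 2*I + 2487*p (T(p, g) = 2487*p + (2 + 2*I) = 2 + 2*I + 2487*p)
T(k(45), 2099)/(3041366 - 1*226358) = (2 + 2*I + 2487*(36/45))/(3041366 - 1*226358) = (2 + 2*I + 2487*(36*(1/45)))/(3041366 - 226358) = (2 + 2*I + 2487*(4/5))/2815008 = (2 + 2*I + 9948/5)*(1/2815008) = (9958/5 + 2*I)*(1/2815008) = 4979/7037520 + I/1407504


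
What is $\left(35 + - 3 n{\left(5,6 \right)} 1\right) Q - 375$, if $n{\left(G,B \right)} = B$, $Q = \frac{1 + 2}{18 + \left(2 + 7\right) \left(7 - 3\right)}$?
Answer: $- \frac{6733}{18} \approx -374.06$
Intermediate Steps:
$Q = \frac{1}{18}$ ($Q = \frac{3}{18 + 9 \cdot 4} = \frac{3}{18 + 36} = \frac{3}{54} = 3 \cdot \frac{1}{54} = \frac{1}{18} \approx 0.055556$)
$\left(35 + - 3 n{\left(5,6 \right)} 1\right) Q - 375 = \left(35 + \left(-3\right) 6 \cdot 1\right) \frac{1}{18} - 375 = \left(35 - 18\right) \frac{1}{18} - 375 = 17 \cdot \frac{1}{18} - 375 = \frac{17}{18} - 375 = - \frac{6733}{18}$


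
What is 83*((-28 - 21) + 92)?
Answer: 3569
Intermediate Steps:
83*((-28 - 21) + 92) = 83*(-49 + 92) = 83*43 = 3569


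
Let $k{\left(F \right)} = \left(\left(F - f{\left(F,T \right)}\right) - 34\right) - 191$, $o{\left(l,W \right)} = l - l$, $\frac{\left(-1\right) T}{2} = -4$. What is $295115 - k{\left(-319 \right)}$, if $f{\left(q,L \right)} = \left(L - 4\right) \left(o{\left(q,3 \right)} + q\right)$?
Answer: $294383$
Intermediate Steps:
$T = 8$ ($T = \left(-2\right) \left(-4\right) = 8$)
$o{\left(l,W \right)} = 0$
$f{\left(q,L \right)} = q \left(-4 + L\right)$ ($f{\left(q,L \right)} = \left(L - 4\right) \left(0 + q\right) = \left(-4 + L\right) q = q \left(-4 + L\right)$)
$k{\left(F \right)} = -225 - 3 F$ ($k{\left(F \right)} = \left(\left(F - F \left(-4 + 8\right)\right) - 34\right) - 191 = \left(\left(F - F 4\right) - 34\right) - 191 = \left(\left(F - 4 F\right) - 34\right) - 191 = \left(- 3 F - 34\right) - 191 = \left(-34 - 3 F\right) - 191 = -225 - 3 F$)
$295115 - k{\left(-319 \right)} = 295115 - \left(-225 - -957\right) = 295115 - \left(-225 + 957\right) = 295115 - 732 = 294383$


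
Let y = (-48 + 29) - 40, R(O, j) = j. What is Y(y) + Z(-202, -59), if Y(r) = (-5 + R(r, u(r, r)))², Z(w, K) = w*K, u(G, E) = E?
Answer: 16014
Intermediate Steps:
Z(w, K) = K*w
y = -59 (y = -19 - 40 = -59)
Y(r) = (-5 + r)²
Y(y) + Z(-202, -59) = (-5 - 59)² - 59*(-202) = (-64)² + 11918 = 4096 + 11918 = 16014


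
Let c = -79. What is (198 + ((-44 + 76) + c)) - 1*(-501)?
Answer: 652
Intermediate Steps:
(198 + ((-44 + 76) + c)) - 1*(-501) = (198 + ((-44 + 76) - 79)) - 1*(-501) = (198 + (32 - 79)) + 501 = (198 - 47) + 501 = 151 + 501 = 652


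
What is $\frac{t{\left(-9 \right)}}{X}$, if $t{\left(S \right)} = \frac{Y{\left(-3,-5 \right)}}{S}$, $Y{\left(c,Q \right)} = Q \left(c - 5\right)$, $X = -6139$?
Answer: $\frac{40}{55251} \approx 0.00072397$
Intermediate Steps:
$Y{\left(c,Q \right)} = Q \left(-5 + c\right)$
$t{\left(S \right)} = \frac{40}{S}$ ($t{\left(S \right)} = \frac{\left(-5\right) \left(-5 - 3\right)}{S} = \frac{\left(-5\right) \left(-8\right)}{S} = \frac{40}{S}$)
$\frac{t{\left(-9 \right)}}{X} = \frac{40 \frac{1}{-9}}{-6139} = 40 \left(- \frac{1}{9}\right) \left(- \frac{1}{6139}\right) = \left(- \frac{40}{9}\right) \left(- \frac{1}{6139}\right) = \frac{40}{55251}$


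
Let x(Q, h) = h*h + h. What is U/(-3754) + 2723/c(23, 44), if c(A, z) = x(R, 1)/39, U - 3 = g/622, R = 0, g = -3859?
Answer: 123984362311/2334988 ≈ 53099.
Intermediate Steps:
x(Q, h) = h + h² (x(Q, h) = h² + h = h + h²)
U = -1993/622 (U = 3 - 3859/622 = -1993/622 ≈ -3.2042)
c(A, z) = 2/39 (c(A, z) = (1*(1 + 1))/39 = (1*2)*(1/39) = 2*(1/39) = 2/39)
U/(-3754) + 2723/c(23, 44) = -1993/622/(-3754) + 2723/(2/39) = -1993/622*(-1/3754) + 2723*(39/2) = 1993/2334988 + 106197/2 = 123984362311/2334988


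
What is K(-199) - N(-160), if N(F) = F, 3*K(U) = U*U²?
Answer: -7880119/3 ≈ -2.6267e+6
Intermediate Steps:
K(U) = U³/3 (K(U) = (U*U²)/3 = U³/3)
K(-199) - N(-160) = (⅓)*(-199)³ - 1*(-160) = (⅓)*(-7880599) + 160 = -7880599/3 + 160 = -7880119/3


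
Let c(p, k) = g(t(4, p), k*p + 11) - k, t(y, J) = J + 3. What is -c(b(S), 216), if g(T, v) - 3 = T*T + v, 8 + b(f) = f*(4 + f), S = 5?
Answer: -9390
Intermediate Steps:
b(f) = -8 + f*(4 + f)
t(y, J) = 3 + J
g(T, v) = 3 + v + T² (g(T, v) = 3 + (T*T + v) = 3 + (T² + v) = 3 + (v + T²) = 3 + v + T²)
c(p, k) = 14 + (3 + p)² - k + k*p (c(p, k) = (3 + (k*p + 11) + (3 + p)²) - k = (3 + (11 + k*p) + (3 + p)²) - k = (14 + (3 + p)² + k*p) - k = 14 + (3 + p)² - k + k*p)
-c(b(S), 216) = -(14 + (3 + (-8 + 5² + 4*5))² - 1*216 + 216*(-8 + 5² + 4*5)) = -(14 + (3 + (-8 + 25 + 20))² - 216 + 216*(-8 + 25 + 20)) = -(14 + (3 + 37)² - 216 + 216*37) = -(14 + 40² - 216 + 7992) = -(14 + 1600 - 216 + 7992) = -1*9390 = -9390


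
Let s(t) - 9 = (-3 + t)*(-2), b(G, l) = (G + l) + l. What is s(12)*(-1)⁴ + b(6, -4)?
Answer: -11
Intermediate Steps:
b(G, l) = G + 2*l
s(t) = 15 - 2*t (s(t) = 9 + (-3 + t)*(-2) = 9 + (6 - 2*t) = 15 - 2*t)
s(12)*(-1)⁴ + b(6, -4) = (15 - 2*12)*(-1)⁴ + (6 + 2*(-4)) = (15 - 24)*1 + (6 - 8) = -9*1 - 2 = -9 - 2 = -11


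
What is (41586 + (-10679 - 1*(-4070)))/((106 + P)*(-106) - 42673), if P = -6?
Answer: -34977/53273 ≈ -0.65656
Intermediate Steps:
(41586 + (-10679 - 1*(-4070)))/((106 + P)*(-106) - 42673) = (41586 + (-10679 - 1*(-4070)))/((106 - 6)*(-106) - 42673) = (41586 + (-10679 + 4070))/(100*(-106) - 42673) = (41586 - 6609)/(-10600 - 42673) = 34977/(-53273) = 34977*(-1/53273) = -34977/53273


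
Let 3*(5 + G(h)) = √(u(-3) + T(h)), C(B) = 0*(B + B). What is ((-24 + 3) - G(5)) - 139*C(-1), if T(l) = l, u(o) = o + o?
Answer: -16 - I/3 ≈ -16.0 - 0.33333*I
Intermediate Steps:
u(o) = 2*o
C(B) = 0 (C(B) = 0*(2*B) = 0)
G(h) = -5 + √(-6 + h)/3 (G(h) = -5 + √(2*(-3) + h)/3 = -5 + √(-6 + h)/3)
((-24 + 3) - G(5)) - 139*C(-1) = ((-24 + 3) - (-5 + √(-6 + 5)/3)) - 139*0 = (-21 - (-5 + √(-1)/3)) + 0 = (-21 - (-5 + I/3)) + 0 = (-21 + (5 - I/3)) + 0 = (-16 - I/3) + 0 = -16 - I/3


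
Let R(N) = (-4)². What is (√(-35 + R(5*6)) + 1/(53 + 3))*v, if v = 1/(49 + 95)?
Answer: 1/8064 + I*√19/144 ≈ 0.00012401 + 0.03027*I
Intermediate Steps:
R(N) = 16
v = 1/144 ≈ 0.0069444
(√(-35 + R(5*6)) + 1/(53 + 3))*v = (√(-35 + 16) + 1/(53 + 3))*(1/144) = (√(-19) + 1/56)*(1/144) = (I*√19 + 1/56)*(1/144) = (1/56 + I*√19)*(1/144) = 1/8064 + I*√19/144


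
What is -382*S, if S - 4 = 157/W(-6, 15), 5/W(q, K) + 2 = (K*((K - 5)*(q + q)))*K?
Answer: 1619410308/5 ≈ 3.2388e+8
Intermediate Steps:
W(q, K) = 5/(-2 + 2*q*K²*(-5 + K)) (W(q, K) = 5/(-2 + (K*((K - 5)*(q + q)))*K) = 5/(-2 + (K*((-5 + K)*(2*q)))*K) = 5/(-2 + (K*(2*q*(-5 + K)))*K) = 5/(-2 + (2*K*q*(-5 + K))*K) = 5/(-2 + 2*q*K²*(-5 + K)))
S = -4239294/5 (S = 4 + 157/((5/(2*(-1 - 6*15³ - 5*(-6)*15²)))) = 4 + 157/((5/(2*(-1 - 6*3375 - 5*(-6)*225)))) = 4 + 157/((5/(2*(-1 - 20250 + 6750)))) = 4 + 157/(((5/2)/(-13501))) = 4 + 157/(((5/2)*(-1/13501))) = 4 + 157/(-5/27002) = 4 + 157*(-27002/5) = 4 - 4239314/5 = -4239294/5 ≈ -8.4786e+5)
-382*S = -382*(-4239294/5) = 1619410308/5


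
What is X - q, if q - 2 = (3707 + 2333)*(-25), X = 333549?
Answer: 484547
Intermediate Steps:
q = -150998 (q = 2 + (3707 + 2333)*(-25) = 2 + 6040*(-25) = 2 - 151000 = -150998)
X - q = 333549 - 1*(-150998) = 333549 + 150998 = 484547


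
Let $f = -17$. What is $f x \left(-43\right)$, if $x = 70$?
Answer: $51170$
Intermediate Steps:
$f x \left(-43\right) = \left(-17\right) 70 \left(-43\right) = \left(-1190\right) \left(-43\right) = 51170$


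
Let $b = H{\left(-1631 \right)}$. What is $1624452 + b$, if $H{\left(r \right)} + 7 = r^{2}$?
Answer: $4284606$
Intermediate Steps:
$H{\left(r \right)} = -7 + r^{2}$
$b = 2660154$ ($b = -7 + \left(-1631\right)^{2} = -7 + 2660161 = 2660154$)
$1624452 + b = 1624452 + 2660154 = 4284606$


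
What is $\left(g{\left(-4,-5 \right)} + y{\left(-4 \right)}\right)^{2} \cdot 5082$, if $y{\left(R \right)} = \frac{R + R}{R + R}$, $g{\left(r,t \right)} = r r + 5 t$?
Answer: $325248$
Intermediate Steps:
$g{\left(r,t \right)} = r^{2} + 5 t$
$y{\left(R \right)} = 1$ ($y{\left(R \right)} = \frac{2 R}{2 R} = 2 R \frac{1}{2 R} = 1$)
$\left(g{\left(-4,-5 \right)} + y{\left(-4 \right)}\right)^{2} \cdot 5082 = \left(\left(\left(-4\right)^{2} + 5 \left(-5\right)\right) + 1\right)^{2} \cdot 5082 = \left(\left(16 - 25\right) + 1\right)^{2} \cdot 5082 = \left(-9 + 1\right)^{2} \cdot 5082 = \left(-8\right)^{2} \cdot 5082 = 64 \cdot 5082 = 325248$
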